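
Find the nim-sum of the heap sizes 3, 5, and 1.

Bitwise XOR of the heap sizes:
  011  (3)
  101  (5)
  001  (1)
  ---
  111  (7)

7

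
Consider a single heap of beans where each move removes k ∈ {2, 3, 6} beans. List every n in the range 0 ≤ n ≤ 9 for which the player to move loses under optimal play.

Grundy values for subtraction set {2, 3, 6}:
g(0) = mex{} = 0
g(1) = mex{} = 0
g(2) = mex{0} = 1
g(3) = mex{0} = 1
g(4) = mex{0,1} = 2
g(5) = mex{1} = 0
g(6) = mex{0,1,2} = 3
g(7) = mex{0,2} = 1
g(8) = mex{0,1,3} = 2
g(9) = mex{1,3} = 0
The P-positions (g = 0) in 0..9 are 0, 1, 5, 9.

0, 1, 5, 9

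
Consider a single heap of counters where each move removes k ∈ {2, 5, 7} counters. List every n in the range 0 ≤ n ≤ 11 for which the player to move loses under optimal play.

0, 1, 4, 10

Build the Grundy sequence with g(k) = mex{g(k−s) : s ∈ {2, 5, 7}, s ≤ k}:
g(0) = mex{} = 0
g(1) = mex{} = 0
g(2) = mex{0} = 1
g(3) = mex{0} = 1
g(4) = mex{1} = 0
g(5) = mex{0,1} = 2
g(6) = mex{0} = 1
g(7) = mex{0,1,2} = 3
g(8) = mex{0,1} = 2
g(9) = mex{0,1,3} = 2
g(10) = mex{1,2} = 0
g(11) = mex{0,1,2} = 3
The P-positions (g = 0) in 0..11 are 0, 1, 4, 10.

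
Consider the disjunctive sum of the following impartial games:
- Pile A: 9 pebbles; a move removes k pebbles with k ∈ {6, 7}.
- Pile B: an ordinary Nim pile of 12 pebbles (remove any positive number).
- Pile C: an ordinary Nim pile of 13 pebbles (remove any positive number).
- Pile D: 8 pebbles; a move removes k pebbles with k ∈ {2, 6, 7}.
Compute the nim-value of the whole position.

For pile A, compute g(0), g(1), … with moves {6, 7}:
k:     0  1  2  3  4  5  6  7  8  9
g(k):  0  0  0  0  0  0  1  1  1  1
So g(9) = 1.
Pile B is a plain Nim pile of size 12, so its Grundy value is 12.
Pile C is a plain Nim pile of size 13, so its Grundy value is 13.
Build the Grundy sequence for pile D with g(k) = mex{g(k−s) : s ∈ {2, 6, 7}, s ≤ k}:
k:     0  1  2  3  4  5  6  7  8
g(k):  0  0  1  1  0  0  1  1  2
So g(8) = 2.
By the Sprague-Grundy theorem, the Grundy value of a sum of independent games is the XOR of the component values.
Combined value = 1 ⊕ 12 ⊕ 13 ⊕ 2 = 2.

2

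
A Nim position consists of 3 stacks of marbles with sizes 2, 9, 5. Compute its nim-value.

14

Bitwise XOR of the heap sizes:
  0010  (2)
  1001  (9)
  0101  (5)
  ----
  1110  (14)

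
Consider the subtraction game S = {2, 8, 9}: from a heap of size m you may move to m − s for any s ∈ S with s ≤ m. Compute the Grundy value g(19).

2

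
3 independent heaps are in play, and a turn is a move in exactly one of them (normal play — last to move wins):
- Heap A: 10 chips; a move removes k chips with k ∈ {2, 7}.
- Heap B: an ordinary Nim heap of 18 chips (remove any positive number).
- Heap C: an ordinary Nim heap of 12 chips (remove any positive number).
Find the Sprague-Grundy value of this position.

Build the Grundy sequence for heap A with g(k) = mex{g(k−s) : s ∈ {2, 7}, s ≤ k}:
k:     0  1  2  3  4  5  6  7  8  9 10
g(k):  0  0  1  1  0  0  1  1  2  0  0
So g(10) = 0.
Heap B is a plain Nim heap of size 18, so its Grundy value is 18.
Heap C is a plain Nim heap of size 12, so its Grundy value is 12.
The value of a disjunctive sum is the nim-sum of the parts.
Combined value = 0 ⊕ 18 ⊕ 12 = 30.

30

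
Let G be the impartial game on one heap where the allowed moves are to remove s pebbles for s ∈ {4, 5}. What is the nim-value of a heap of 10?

0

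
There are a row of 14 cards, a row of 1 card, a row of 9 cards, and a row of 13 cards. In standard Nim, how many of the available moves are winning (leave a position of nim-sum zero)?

3

Bitwise XOR of the heap sizes:
  1110  (14)
  0001  (1)
  1001  (9)
  1101  (13)
  ----
  1011  (11)
The overall nim-sum is X = 11. A row of size p has a winning move iff p XOR X < p (reduce it to p XOR X).
  14: 14 XOR 11 = 5 < 14 — winning move (to 5).
  1: 1 XOR 11 = 10 ≥ 1 — no move.
  9: 9 XOR 11 = 2 < 9 — winning move (to 2).
  13: 13 XOR 11 = 6 < 13 — winning move (to 6).
That gives 3 winning moves.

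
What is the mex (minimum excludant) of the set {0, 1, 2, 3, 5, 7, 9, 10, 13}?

4

The values 0, 1, 2, 3 are all present; 4 is the first non-negative integer missing from the set.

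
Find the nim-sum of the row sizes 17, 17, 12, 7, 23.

28

Nim-sum: 17 ⊕ 17 ⊕ 12 ⊕ 7 ⊕ 23 = 28.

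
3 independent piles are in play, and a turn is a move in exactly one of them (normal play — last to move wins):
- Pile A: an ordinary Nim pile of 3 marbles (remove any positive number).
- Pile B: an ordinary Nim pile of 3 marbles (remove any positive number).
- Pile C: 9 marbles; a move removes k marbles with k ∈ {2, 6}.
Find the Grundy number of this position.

0

Pile A is a plain Nim pile of size 3, so its Grundy value is 3.
Pile B is a plain Nim pile of size 3, so its Grundy value is 3.
For pile C, compute g(0), g(1), … with moves {2, 6}:
k:     0  1  2  3  4  5  6  7  8  9
g(k):  0  0  1  1  0  0  1  1  0  0
So g(9) = 0.
The value of a disjunctive sum is the nim-sum of the parts.
Combined value = 3 ⊕ 3 ⊕ 0 = 0.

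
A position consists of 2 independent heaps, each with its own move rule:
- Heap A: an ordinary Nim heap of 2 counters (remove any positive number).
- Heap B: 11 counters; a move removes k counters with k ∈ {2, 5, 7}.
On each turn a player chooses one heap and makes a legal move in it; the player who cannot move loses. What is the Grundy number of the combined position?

1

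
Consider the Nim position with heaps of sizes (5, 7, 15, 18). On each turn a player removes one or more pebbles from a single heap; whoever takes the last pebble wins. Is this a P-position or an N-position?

N-position

Nim-sum: 5 ⊕ 7 ⊕ 15 ⊕ 18 = 31.
The nim-sum is 31 ≠ 0, so this is an N-position: the player to move can win.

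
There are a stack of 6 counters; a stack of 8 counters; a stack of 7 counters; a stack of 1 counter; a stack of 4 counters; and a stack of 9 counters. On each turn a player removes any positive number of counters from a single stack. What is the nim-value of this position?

Bitwise XOR of the heap sizes:
  0110  (6)
  1000  (8)
  0111  (7)
  0001  (1)
  0100  (4)
  1001  (9)
  ----
  0101  (5)

5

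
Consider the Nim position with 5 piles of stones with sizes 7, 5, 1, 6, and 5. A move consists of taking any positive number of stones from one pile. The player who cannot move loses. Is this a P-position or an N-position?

P-position

Compute the nim-sum pairwise:
7 ^ 5 = 2
2 ^ 1 = 3
3 ^ 6 = 5
5 ^ 5 = 0
The nim-sum is 0, so this is a P-position: the player to move is in a losing position under optimal play.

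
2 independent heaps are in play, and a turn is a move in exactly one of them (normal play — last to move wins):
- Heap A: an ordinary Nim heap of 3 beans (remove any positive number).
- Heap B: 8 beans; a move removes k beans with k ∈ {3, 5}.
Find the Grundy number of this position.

3

Heap A is a plain Nim heap of size 3, so its Grundy value is 3.
Grundy values for heap B (subtraction set {3, 5}):
g(0) = mex{} = 0
g(1) = mex{} = 0
g(2) = mex{} = 0
g(3) = mex{0} = 1
g(4) = mex{0} = 1
g(5) = mex{0} = 1
g(6) = mex{0,1} = 2
g(7) = mex{0,1} = 2
g(8) = mex{1} = 0
So g(8) = 0.
By the Sprague-Grundy theorem, the Grundy value of a sum of independent games is the XOR of the component values.
Combined value = 3 XOR 0 = 3.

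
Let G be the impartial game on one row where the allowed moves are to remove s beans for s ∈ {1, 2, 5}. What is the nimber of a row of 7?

1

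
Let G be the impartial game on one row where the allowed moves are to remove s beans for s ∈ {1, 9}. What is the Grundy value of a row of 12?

Grundy values for subtraction set {1, 9}:
k:     0  1  2  3  4  5  6  7  8  9 10 11 12
g(k):  0  1  0  1  0  1  0  1  0  1  0  1  0
So g(12) = 0.

0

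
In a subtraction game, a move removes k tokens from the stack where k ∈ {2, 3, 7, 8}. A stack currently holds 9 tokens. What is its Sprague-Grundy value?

Compute g(0), g(1), … for moves {2, 3, 7, 8}:
g(0) = mex{} = 0
g(1) = mex{} = 0
g(2) = mex{0} = 1
g(3) = mex{0} = 1
g(4) = mex{0,1} = 2
g(5) = mex{1} = 0
g(6) = mex{1,2} = 0
g(7) = mex{0,2} = 1
g(8) = mex{0} = 1
g(9) = mex{0,1} = 2
So g(9) = 2.

2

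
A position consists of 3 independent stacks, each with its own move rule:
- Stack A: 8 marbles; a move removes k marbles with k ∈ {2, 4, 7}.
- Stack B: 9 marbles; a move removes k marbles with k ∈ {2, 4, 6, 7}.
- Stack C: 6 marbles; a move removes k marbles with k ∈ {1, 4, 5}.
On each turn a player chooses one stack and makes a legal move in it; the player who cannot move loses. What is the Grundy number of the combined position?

Build the Grundy sequence for stack A with g(k) = mex{g(k−s) : s ∈ {2, 4, 7}, s ≤ k}:
k:     0  1  2  3  4  5  6  7  8
g(k):  0  0  1  1  2  2  0  3  1
So g(8) = 1.
Grundy values for stack B (subtraction set {2, 4, 6, 7}):
k:     0  1  2  3  4  5  6  7  8  9
g(k):  0  0  1  1  2  2  3  3  4  0
So g(9) = 0.
Grundy values for stack C (subtraction set {1, 4, 5}):
g(0) = mex{} = 0
g(1) = mex{0} = 1
g(2) = mex{1} = 0
g(3) = mex{0} = 1
g(4) = mex{0,1} = 2
g(5) = mex{0,1,2} = 3
g(6) = mex{0,1,3} = 2
So g(6) = 2.
By the Sprague-Grundy theorem, the Grundy value of a sum of independent games is the XOR of the component values.
Combined value = 1 XOR 0 XOR 2 = 3.

3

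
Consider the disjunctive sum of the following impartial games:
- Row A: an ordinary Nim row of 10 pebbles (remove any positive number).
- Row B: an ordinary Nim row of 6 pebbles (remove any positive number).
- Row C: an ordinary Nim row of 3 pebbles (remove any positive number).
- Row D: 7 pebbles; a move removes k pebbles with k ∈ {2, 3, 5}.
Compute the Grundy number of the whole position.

15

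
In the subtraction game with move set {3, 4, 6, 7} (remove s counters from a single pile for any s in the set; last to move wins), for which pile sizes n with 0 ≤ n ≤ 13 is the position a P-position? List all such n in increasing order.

0, 1, 2, 10, 11, 12

Grundy values for subtraction set {3, 4, 6, 7}:
g(0) = mex{} = 0
g(1) = mex{} = 0
g(2) = mex{} = 0
g(3) = mex{0} = 1
g(4) = mex{0} = 1
g(5) = mex{0} = 1
g(6) = mex{0,1} = 2
g(7) = mex{0,1} = 2
g(8) = mex{0,1} = 2
g(9) = mex{0,1,2} = 3
g(10) = mex{1,2} = 0
g(11) = mex{1,2} = 0
g(12) = mex{1,2,3} = 0
g(13) = mex{0,2,3} = 1
The P-positions (g = 0) in 0..13 are 0, 1, 2, 10, 11, 12.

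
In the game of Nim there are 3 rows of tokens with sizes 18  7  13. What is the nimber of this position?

Nim-sum: 18 ^ 7 ^ 13 = 24.

24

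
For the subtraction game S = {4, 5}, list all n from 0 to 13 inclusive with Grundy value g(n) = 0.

0, 1, 2, 3, 9, 10, 11, 12

Grundy values for subtraction set {4, 5}:
k:     0  1  2  3  4  5  6  7  8  9 10 11 12 13
g(k):  0  0  0  0  1  1  1  1  2  0  0  0  0  1
The P-positions (g = 0) in 0..13 are 0, 1, 2, 3, 9, 10, 11, 12.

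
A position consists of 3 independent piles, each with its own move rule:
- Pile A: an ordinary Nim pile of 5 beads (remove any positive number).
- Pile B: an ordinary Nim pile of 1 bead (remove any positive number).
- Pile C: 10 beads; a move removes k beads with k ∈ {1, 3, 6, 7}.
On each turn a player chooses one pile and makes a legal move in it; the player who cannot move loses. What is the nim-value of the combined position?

6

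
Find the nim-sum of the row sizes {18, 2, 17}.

1

Compute the nim-sum pairwise:
18 ^ 2 = 16
16 ^ 17 = 1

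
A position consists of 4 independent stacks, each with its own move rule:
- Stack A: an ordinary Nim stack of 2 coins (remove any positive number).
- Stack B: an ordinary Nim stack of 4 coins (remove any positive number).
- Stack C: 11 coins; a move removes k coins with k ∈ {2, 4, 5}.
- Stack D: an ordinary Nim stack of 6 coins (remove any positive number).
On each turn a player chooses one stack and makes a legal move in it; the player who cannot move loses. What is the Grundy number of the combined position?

Stack A is a plain Nim stack of size 2, so its Grundy value is 2.
Stack B is a plain Nim stack of size 4, so its Grundy value is 4.
Build the Grundy sequence for stack C with g(k) = mex{g(k−s) : s ∈ {2, 4, 5}, s ≤ k}:
g(0) = mex{} = 0
g(1) = mex{} = 0
g(2) = mex{0} = 1
g(3) = mex{0} = 1
g(4) = mex{0,1} = 2
g(5) = mex{0,1} = 2
g(6) = mex{0,1,2} = 3
g(7) = mex{1,2} = 0
g(8) = mex{1,2,3} = 0
g(9) = mex{0,2} = 1
g(10) = mex{0,2,3} = 1
g(11) = mex{0,1,3} = 2
So g(11) = 2.
Stack D is a plain Nim stack of size 6, so its Grundy value is 6.
By the Sprague-Grundy theorem, the Grundy value of a sum of independent games is the XOR of the component values.
Combined value = 2 XOR 4 XOR 2 XOR 6 = 2.

2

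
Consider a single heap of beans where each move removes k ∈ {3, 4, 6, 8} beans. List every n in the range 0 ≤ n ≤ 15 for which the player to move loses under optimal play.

0, 1, 2, 11, 12, 13

Build the Grundy sequence with g(k) = mex{g(k−s) : s ∈ {3, 4, 6, 8}, s ≤ k}:
k:     0  1  2  3  4  5  6  7  8  9 10 11 12 13 14 15
g(k):  0  0  0  1  1  1  2  2  2  3  3  0  0  0  1  1
The P-positions (g = 0) in 0..15 are 0, 1, 2, 11, 12, 13.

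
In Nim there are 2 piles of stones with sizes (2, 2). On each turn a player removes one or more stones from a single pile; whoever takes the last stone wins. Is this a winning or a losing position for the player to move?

Compute the nim-sum pairwise:
2 XOR 2 = 0
The nim-sum is 0, so this is a P-position: the player to move is in a losing position under optimal play.

Losing position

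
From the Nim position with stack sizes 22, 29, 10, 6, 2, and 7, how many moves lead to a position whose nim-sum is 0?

5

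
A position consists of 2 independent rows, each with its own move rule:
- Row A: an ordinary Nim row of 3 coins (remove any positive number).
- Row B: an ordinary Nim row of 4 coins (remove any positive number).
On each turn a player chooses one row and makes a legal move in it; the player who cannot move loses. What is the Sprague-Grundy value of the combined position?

7

Row A is a plain Nim row of size 3, so its Grundy value is 3.
Row B is a plain Nim row of size 4, so its Grundy value is 4.
By the Sprague-Grundy theorem, the Grundy value of a sum of independent games is the XOR of the component values.
Combined value = 3 ⊕ 4 = 7.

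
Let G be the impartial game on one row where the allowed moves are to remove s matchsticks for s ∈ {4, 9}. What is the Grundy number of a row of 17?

Compute g(0), g(1), … for moves {4, 9}:
k:     0  1  2  3  4  5  6  7  8  9 10 11 12 13 14 15 16 17
g(k):  0  0  0  0  1  1  1  1  0  2  2  2  1  0  0  0  0  1
So g(17) = 1.

1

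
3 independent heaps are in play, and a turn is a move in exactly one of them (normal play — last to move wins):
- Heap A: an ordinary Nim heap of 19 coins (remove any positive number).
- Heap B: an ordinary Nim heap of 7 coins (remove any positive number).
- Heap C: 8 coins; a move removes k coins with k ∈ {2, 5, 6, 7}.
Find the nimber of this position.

22

Heap A is a plain Nim heap of size 19, so its Grundy value is 19.
Heap B is a plain Nim heap of size 7, so its Grundy value is 7.
Grundy values for heap C (subtraction set {2, 5, 6, 7}):
g(0) = mex{} = 0
g(1) = mex{} = 0
g(2) = mex{0} = 1
g(3) = mex{0} = 1
g(4) = mex{1} = 0
g(5) = mex{0,1} = 2
g(6) = mex{0} = 1
g(7) = mex{0,1,2} = 3
g(8) = mex{0,1} = 2
So g(8) = 2.
By the Sprague-Grundy theorem, the Grundy value of a sum of independent games is the XOR of the component values.
Combined value = 19 XOR 7 XOR 2 = 22.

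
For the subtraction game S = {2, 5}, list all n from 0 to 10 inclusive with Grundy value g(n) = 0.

Grundy values for subtraction set {2, 5}:
g(0) = mex{} = 0
g(1) = mex{} = 0
g(2) = mex{0} = 1
g(3) = mex{0} = 1
g(4) = mex{1} = 0
g(5) = mex{0,1} = 2
g(6) = mex{0} = 1
g(7) = mex{1,2} = 0
g(8) = mex{1} = 0
g(9) = mex{0} = 1
g(10) = mex{0,2} = 1
The P-positions (g = 0) in 0..10 are 0, 1, 4, 7, 8.

0, 1, 4, 7, 8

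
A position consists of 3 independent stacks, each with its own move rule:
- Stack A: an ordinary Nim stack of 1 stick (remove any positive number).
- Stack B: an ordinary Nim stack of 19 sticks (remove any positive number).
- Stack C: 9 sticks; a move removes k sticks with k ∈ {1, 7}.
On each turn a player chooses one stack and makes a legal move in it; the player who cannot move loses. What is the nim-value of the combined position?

19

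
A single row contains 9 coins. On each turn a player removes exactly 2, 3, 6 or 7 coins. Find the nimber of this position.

0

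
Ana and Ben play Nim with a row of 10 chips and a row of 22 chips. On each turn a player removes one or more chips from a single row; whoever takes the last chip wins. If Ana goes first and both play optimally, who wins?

Ana wins

Compute the nim-sum pairwise:
10 ⊕ 22 = 28
The nim-sum is 28 ≠ 0, so this is an N-position: the player to move can win; Ana has a winning move.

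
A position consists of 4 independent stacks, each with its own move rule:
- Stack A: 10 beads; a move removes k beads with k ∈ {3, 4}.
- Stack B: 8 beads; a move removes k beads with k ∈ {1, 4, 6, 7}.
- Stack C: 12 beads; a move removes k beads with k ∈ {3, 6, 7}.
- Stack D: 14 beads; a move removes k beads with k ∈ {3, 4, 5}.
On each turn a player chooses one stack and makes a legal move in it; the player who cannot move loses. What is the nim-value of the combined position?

Grundy values for stack A (subtraction set {3, 4}):
k:     0  1  2  3  4  5  6  7  8  9 10
g(k):  0  0  0  1  1  1  2  0  0  0  1
So g(10) = 1.
Grundy values for stack B (subtraction set {1, 4, 6, 7}):
k:     0  1  2  3  4  5  6  7  8
g(k):  0  1  0  1  2  0  1  2  3
So g(8) = 3.
Grundy values for stack C (subtraction set {3, 6, 7}):
g(0) = mex{} = 0
g(1) = mex{} = 0
g(2) = mex{} = 0
g(3) = mex{0} = 1
g(4) = mex{0} = 1
g(5) = mex{0} = 1
g(6) = mex{0,1} = 2
g(7) = mex{0,1} = 2
g(8) = mex{0,1} = 2
g(9) = mex{0,1,2} = 3
g(10) = mex{1,2} = 0
g(11) = mex{1,2} = 0
g(12) = mex{1,2,3} = 0
So g(12) = 0.
Build the Grundy sequence for stack D with g(k) = mex{g(k−s) : s ∈ {3, 4, 5}, s ≤ k}:
k:     0  1  2  3  4  5  6  7  8  9 10 11 12 13 14
g(k):  0  0  0  1  1  1  2  2  0  0  0  1  1  1  2
So g(14) = 2.
The value of a disjunctive sum is the nim-sum of the parts.
Combined value = 1 ⊕ 3 ⊕ 0 ⊕ 2 = 0.

0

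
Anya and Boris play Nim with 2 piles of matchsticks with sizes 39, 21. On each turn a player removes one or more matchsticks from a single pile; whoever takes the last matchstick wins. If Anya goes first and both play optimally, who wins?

Anya wins

Compute the nim-sum pairwise:
39 ⊕ 21 = 50
The nim-sum is 50 ≠ 0, so this is an N-position: the player to move can win; Anya has a winning move.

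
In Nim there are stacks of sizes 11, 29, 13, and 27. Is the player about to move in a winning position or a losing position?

Write each in binary and XOR column by column:
  01011  (11)
  11101  (29)
  01101  (13)
  11011  (27)
  -----
  00000  (0)
The nim-sum is 0, so this is a P-position: the player to move is in a losing position under optimal play.

Losing position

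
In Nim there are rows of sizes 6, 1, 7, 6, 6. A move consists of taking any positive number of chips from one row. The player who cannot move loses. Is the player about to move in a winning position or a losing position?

Losing position

Nim-sum: 6 ⊕ 1 ⊕ 7 ⊕ 6 ⊕ 6 = 0.
The nim-sum is 0, so this is a P-position: the player to move is in a losing position under optimal play.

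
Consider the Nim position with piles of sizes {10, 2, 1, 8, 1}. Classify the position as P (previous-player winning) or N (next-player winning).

Nim-sum: 10 XOR 2 XOR 1 XOR 8 XOR 1 = 0.
The nim-sum is 0, so this is a P-position: the player to move is in a losing position under optimal play.

P-position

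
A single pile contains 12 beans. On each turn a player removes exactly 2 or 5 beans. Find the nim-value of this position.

Grundy values for subtraction set {2, 5}:
g(0) = mex{} = 0
g(1) = mex{} = 0
g(2) = mex{0} = 1
g(3) = mex{0} = 1
g(4) = mex{1} = 0
g(5) = mex{0,1} = 2
g(6) = mex{0} = 1
g(7) = mex{1,2} = 0
g(8) = mex{1} = 0
g(9) = mex{0} = 1
g(10) = mex{0,2} = 1
g(11) = mex{1} = 0
g(12) = mex{0,1} = 2
So g(12) = 2.

2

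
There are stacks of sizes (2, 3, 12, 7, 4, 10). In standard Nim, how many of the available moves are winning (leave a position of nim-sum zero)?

3

Bitwise XOR of the heap sizes:
  0010  (2)
  0011  (3)
  1100  (12)
  0111  (7)
  0100  (4)
  1010  (10)
  ----
  0100  (4)
The overall nim-sum is X = 4. A stack of size p has a winning move iff p XOR X < p (reduce it to p XOR X).
  2: 2 XOR 4 = 6 ≥ 2 — no move.
  3: 3 XOR 4 = 7 ≥ 3 — no move.
  12: 12 XOR 4 = 8 < 12 — winning move (to 8).
  7: 7 XOR 4 = 3 < 7 — winning move (to 3).
  4: 4 XOR 4 = 0 < 4 — winning move (to 0).
  10: 10 XOR 4 = 14 ≥ 10 — no move.
That gives 3 winning moves.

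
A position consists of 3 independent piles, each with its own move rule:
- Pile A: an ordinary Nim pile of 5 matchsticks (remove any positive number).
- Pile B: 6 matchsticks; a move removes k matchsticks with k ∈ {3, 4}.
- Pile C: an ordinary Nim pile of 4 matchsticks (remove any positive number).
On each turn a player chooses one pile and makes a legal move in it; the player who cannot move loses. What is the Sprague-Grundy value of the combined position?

3

Pile A is a plain Nim pile of size 5, so its Grundy value is 5.
Build the Grundy sequence for pile B with g(k) = mex{g(k−s) : s ∈ {3, 4}, s ≤ k}:
g(0) = mex{} = 0
g(1) = mex{} = 0
g(2) = mex{} = 0
g(3) = mex{0} = 1
g(4) = mex{0} = 1
g(5) = mex{0} = 1
g(6) = mex{0,1} = 2
So g(6) = 2.
Pile C is a plain Nim pile of size 4, so its Grundy value is 4.
By the Sprague-Grundy theorem, the Grundy value of a sum of independent games is the XOR of the component values.
Combined value = 5 XOR 2 XOR 4 = 3.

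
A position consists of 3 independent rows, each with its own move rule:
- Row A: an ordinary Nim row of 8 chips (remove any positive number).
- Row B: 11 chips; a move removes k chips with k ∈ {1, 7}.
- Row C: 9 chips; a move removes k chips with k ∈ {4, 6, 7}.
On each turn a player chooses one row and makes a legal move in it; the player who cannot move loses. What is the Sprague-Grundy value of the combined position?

11

Row A is a plain Nim row of size 8, so its Grundy value is 8.
Build the Grundy sequence for row B with g(k) = mex{g(k−s) : s ∈ {1, 7}, s ≤ k}:
k:     0  1  2  3  4  5  6  7  8  9 10 11
g(k):  0  1  0  1  0  1  0  1  0  1  0  1
So g(11) = 1.
Build the Grundy sequence for row C with g(k) = mex{g(k−s) : s ∈ {4, 6, 7}, s ≤ k}:
g(0) = mex{} = 0
g(1) = mex{} = 0
g(2) = mex{} = 0
g(3) = mex{} = 0
g(4) = mex{0} = 1
g(5) = mex{0} = 1
g(6) = mex{0} = 1
g(7) = mex{0} = 1
g(8) = mex{0,1} = 2
g(9) = mex{0,1} = 2
So g(9) = 2.
The value of a disjunctive sum is the nim-sum of the parts.
Combined value = 8 XOR 1 XOR 2 = 11.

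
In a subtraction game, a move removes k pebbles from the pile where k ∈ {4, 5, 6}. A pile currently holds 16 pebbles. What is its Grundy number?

Build the Grundy sequence with g(k) = mex{g(k−s) : s ∈ {4, 5, 6}, s ≤ k}:
k:     0  1  2  3  4  5  6  7  8  9 10 11 12 13 14 15 16
g(k):  0  0  0  0  1  1  1  1  2  2  0  0  0  0  1  1  1
So g(16) = 1.

1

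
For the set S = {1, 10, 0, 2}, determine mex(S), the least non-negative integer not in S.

3

The values 0, 1, 2 are all present; 3 is the first non-negative integer missing from the set.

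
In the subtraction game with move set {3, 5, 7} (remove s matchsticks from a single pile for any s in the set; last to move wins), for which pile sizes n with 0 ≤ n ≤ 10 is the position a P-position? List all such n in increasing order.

0, 1, 2, 10

Compute g(0), g(1), … for moves {3, 5, 7}:
k:     0  1  2  3  4  5  6  7  8  9 10
g(k):  0  0  0  1  1  1  2  2  2  3  0
The P-positions (g = 0) in 0..10 are 0, 1, 2, 10.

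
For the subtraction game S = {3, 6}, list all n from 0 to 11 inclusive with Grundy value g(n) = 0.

Build the Grundy sequence with g(k) = mex{g(k−s) : s ∈ {3, 6}, s ≤ k}:
k:     0  1  2  3  4  5  6  7  8  9 10 11
g(k):  0  0  0  1  1  1  2  2  2  0  0  0
The P-positions (g = 0) in 0..11 are 0, 1, 2, 9, 10, 11.

0, 1, 2, 9, 10, 11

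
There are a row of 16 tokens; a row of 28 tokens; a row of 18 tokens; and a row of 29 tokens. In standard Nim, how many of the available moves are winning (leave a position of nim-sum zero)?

1

Nim-sum: 16 ^ 28 ^ 18 ^ 29 = 3.
The overall nim-sum is X = 3. A row of size p has a winning move iff p XOR X < p (reduce it to p XOR X).
  16: 16 XOR 3 = 19 ≥ 16 — no move.
  28: 28 XOR 3 = 31 ≥ 28 — no move.
  18: 18 XOR 3 = 17 < 18 — winning move (to 17).
  29: 29 XOR 3 = 30 ≥ 29 — no move.
That gives 1 winning move.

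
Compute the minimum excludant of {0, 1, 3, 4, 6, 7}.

2

The values 0, 1 are all present; 2 is the first non-negative integer missing from the set.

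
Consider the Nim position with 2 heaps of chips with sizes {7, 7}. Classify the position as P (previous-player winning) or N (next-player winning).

Nim-sum: 7 ⊕ 7 = 0.
The nim-sum is 0, so this is a P-position: the player to move is in a losing position under optimal play.

P-position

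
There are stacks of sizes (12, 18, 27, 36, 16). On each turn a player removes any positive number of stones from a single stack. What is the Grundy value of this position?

49

Write each in binary and XOR column by column:
  001100  (12)
  010010  (18)
  011011  (27)
  100100  (36)
  010000  (16)
  ------
  110001  (49)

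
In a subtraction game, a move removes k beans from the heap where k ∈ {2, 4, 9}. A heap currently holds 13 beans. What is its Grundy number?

0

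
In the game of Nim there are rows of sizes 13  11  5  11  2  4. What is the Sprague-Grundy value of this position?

14

Compute the nim-sum pairwise:
13 ⊕ 11 = 6
6 ⊕ 5 = 3
3 ⊕ 11 = 8
8 ⊕ 2 = 10
10 ⊕ 4 = 14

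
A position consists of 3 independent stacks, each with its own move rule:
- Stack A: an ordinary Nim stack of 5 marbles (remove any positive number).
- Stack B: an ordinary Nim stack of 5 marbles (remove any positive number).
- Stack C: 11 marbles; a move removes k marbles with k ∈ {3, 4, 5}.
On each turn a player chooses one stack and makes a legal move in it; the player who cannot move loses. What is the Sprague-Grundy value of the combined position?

Stack A is a plain Nim stack of size 5, so its Grundy value is 5.
Stack B is a plain Nim stack of size 5, so its Grundy value is 5.
Grundy values for stack C (subtraction set {3, 4, 5}):
g(0) = mex{} = 0
g(1) = mex{} = 0
g(2) = mex{} = 0
g(3) = mex{0} = 1
g(4) = mex{0} = 1
g(5) = mex{0} = 1
g(6) = mex{0,1} = 2
g(7) = mex{0,1} = 2
g(8) = mex{1} = 0
g(9) = mex{1,2} = 0
g(10) = mex{1,2} = 0
g(11) = mex{0,2} = 1
So g(11) = 1.
The value of a disjunctive sum is the nim-sum of the parts.
Combined value = 5 XOR 5 XOR 1 = 1.

1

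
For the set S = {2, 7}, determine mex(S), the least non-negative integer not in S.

0 is not in the set, so the mex is 0.

0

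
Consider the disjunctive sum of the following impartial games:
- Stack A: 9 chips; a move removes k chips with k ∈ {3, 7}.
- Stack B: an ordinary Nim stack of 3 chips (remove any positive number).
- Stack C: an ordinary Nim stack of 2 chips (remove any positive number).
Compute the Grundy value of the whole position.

0

For stack A, compute g(0), g(1), … with moves {3, 7}:
g(0) = mex{} = 0
g(1) = mex{} = 0
g(2) = mex{} = 0
g(3) = mex{0} = 1
g(4) = mex{0} = 1
g(5) = mex{0} = 1
g(6) = mex{1} = 0
g(7) = mex{0,1} = 2
g(8) = mex{0,1} = 2
g(9) = mex{0} = 1
So g(9) = 1.
Stack B is a plain Nim stack of size 3, so its Grundy value is 3.
Stack C is a plain Nim stack of size 2, so its Grundy value is 2.
The value of a disjunctive sum is the nim-sum of the parts.
Combined value = 1 ⊕ 3 ⊕ 2 = 0.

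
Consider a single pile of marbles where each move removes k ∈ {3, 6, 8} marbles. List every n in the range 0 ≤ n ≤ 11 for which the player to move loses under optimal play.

0, 1, 2, 11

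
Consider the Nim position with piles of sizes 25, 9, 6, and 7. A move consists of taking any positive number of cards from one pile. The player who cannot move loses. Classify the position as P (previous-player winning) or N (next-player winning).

Bitwise XOR of the heap sizes:
  11001  (25)
  01001  (9)
  00110  (6)
  00111  (7)
  -----
  10001  (17)
The nim-sum is 17 ≠ 0, so this is an N-position: the player to move can win.

N-position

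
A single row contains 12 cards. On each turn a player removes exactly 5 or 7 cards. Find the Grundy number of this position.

Build the Grundy sequence with g(k) = mex{g(k−s) : s ∈ {5, 7}, s ≤ k}:
k:     0  1  2  3  4  5  6  7  8  9 10 11 12
g(k):  0  0  0  0  0  1  1  1  1  1  2  2  0
So g(12) = 0.

0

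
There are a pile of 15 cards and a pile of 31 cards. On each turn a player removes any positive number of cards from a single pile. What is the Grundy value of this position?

16

Nim-sum: 15 XOR 31 = 16.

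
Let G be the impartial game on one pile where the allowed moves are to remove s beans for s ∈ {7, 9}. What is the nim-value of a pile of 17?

0

Compute g(0), g(1), … for moves {7, 9}:
k:     0  1  2  3  4  5  6  7  8  9 10 11 12 13 14 15 16 17
g(k):  0  0  0  0  0  0  0  1  1  1  1  1  1  1  2  2  0  0
So g(17) = 0.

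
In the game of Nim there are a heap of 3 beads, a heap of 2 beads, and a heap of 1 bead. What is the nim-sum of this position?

0

Nim-sum: 3 ^ 2 ^ 1 = 0.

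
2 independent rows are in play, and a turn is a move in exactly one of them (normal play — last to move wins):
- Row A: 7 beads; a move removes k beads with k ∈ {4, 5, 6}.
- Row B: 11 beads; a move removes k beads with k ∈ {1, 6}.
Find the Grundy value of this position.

1

Build the Grundy sequence for row A with g(k) = mex{g(k−s) : s ∈ {4, 5, 6}, s ≤ k}:
k:     0  1  2  3  4  5  6  7
g(k):  0  0  0  0  1  1  1  1
So g(7) = 1.
Grundy values for row B (subtraction set {1, 6}):
g(0) = mex{} = 0
g(1) = mex{0} = 1
g(2) = mex{1} = 0
g(3) = mex{0} = 1
g(4) = mex{1} = 0
g(5) = mex{0} = 1
g(6) = mex{0,1} = 2
g(7) = mex{1,2} = 0
g(8) = mex{0} = 1
g(9) = mex{1} = 0
g(10) = mex{0} = 1
g(11) = mex{1} = 0
So g(11) = 0.
By the Sprague-Grundy theorem, the Grundy value of a sum of independent games is the XOR of the component values.
Combined value = 1 XOR 0 = 1.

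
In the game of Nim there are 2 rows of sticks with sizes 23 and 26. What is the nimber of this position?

13

Nim-sum: 23 ⊕ 26 = 13.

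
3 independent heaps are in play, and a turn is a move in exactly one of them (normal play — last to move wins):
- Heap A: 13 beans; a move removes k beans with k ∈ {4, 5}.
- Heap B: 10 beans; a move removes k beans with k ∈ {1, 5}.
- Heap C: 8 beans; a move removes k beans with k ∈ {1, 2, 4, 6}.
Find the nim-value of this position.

Grundy values for heap A (subtraction set {4, 5}):
k:     0  1  2  3  4  5  6  7  8  9 10 11 12 13
g(k):  0  0  0  0  1  1  1  1  2  0  0  0  0  1
So g(13) = 1.
For heap B, compute g(0), g(1), … with moves {1, 5}:
k:     0  1  2  3  4  5  6  7  8  9 10
g(k):  0  1  0  1  0  1  0  1  0  1  0
So g(10) = 0.
For heap C, compute g(0), g(1), … with moves {1, 2, 4, 6}:
k:     0  1  2  3  4  5  6  7  8
g(k):  0  1  2  0  1  2  3  4  0
So g(8) = 0.
The value of a disjunctive sum is the nim-sum of the parts.
Combined value = 1 XOR 0 XOR 0 = 1.

1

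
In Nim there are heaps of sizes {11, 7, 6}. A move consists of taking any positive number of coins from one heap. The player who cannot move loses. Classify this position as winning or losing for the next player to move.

Nim-sum: 11 XOR 7 XOR 6 = 10.
The nim-sum is 10 ≠ 0, so this is an N-position: the player to move can win.

Winning position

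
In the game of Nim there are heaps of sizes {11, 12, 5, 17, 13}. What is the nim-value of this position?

30

Compute the nim-sum pairwise:
11 ^ 12 = 7
7 ^ 5 = 2
2 ^ 17 = 19
19 ^ 13 = 30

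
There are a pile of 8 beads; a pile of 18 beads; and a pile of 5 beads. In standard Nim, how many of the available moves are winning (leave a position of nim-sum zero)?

Nim-sum: 8 XOR 18 XOR 5 = 31.
The overall nim-sum is X = 31. A pile of size p has a winning move iff p XOR X < p (reduce it to p XOR X).
  8: 8 XOR 31 = 23 ≥ 8 — no move.
  18: 18 XOR 31 = 13 < 18 — winning move (to 13).
  5: 5 XOR 31 = 26 ≥ 5 — no move.
That gives 1 winning move.

1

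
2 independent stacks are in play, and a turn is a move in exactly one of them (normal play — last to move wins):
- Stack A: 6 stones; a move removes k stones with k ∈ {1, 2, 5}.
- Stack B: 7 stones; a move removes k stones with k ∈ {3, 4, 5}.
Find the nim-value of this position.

2

Build the Grundy sequence for stack A with g(k) = mex{g(k−s) : s ∈ {1, 2, 5}, s ≤ k}:
k:     0  1  2  3  4  5  6
g(k):  0  1  2  0  1  2  0
So g(6) = 0.
Build the Grundy sequence for stack B with g(k) = mex{g(k−s) : s ∈ {3, 4, 5}, s ≤ k}:
k:     0  1  2  3  4  5  6  7
g(k):  0  0  0  1  1  1  2  2
So g(7) = 2.
By the Sprague-Grundy theorem, the Grundy value of a sum of independent games is the XOR of the component values.
Combined value = 0 ⊕ 2 = 2.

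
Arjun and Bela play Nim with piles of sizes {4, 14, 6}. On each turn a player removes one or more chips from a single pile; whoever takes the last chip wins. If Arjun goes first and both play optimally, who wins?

Arjun wins

Nim-sum: 4 ^ 14 ^ 6 = 12.
The nim-sum is 12 ≠ 0, so this is an N-position: the player to move can win; Arjun has a winning move.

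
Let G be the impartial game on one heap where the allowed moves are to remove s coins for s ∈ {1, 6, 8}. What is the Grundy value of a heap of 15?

1

Compute g(0), g(1), … for moves {1, 6, 8}:
k:     0  1  2  3  4  5  6  7  8  9 10 11 12 13 14 15
g(k):  0  1  0  1  0  1  2  0  1  0  1  0  1  2  0  1
So g(15) = 1.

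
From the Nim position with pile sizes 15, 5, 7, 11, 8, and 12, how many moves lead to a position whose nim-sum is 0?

3

Nim-sum: 15 ⊕ 5 ⊕ 7 ⊕ 11 ⊕ 8 ⊕ 12 = 2.
The overall nim-sum is X = 2. A pile of size p has a winning move iff p XOR X < p (reduce it to p XOR X).
  15: 15 XOR 2 = 13 < 15 — winning move (to 13).
  5: 5 XOR 2 = 7 ≥ 5 — no move.
  7: 7 XOR 2 = 5 < 7 — winning move (to 5).
  11: 11 XOR 2 = 9 < 11 — winning move (to 9).
  8: 8 XOR 2 = 10 ≥ 8 — no move.
  12: 12 XOR 2 = 14 ≥ 12 — no move.
That gives 3 winning moves.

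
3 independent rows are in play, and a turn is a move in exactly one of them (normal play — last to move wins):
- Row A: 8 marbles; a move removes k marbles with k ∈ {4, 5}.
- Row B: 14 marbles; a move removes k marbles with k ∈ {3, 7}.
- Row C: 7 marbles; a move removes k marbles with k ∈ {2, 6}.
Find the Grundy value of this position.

For row A, compute g(0), g(1), … with moves {4, 5}:
g(0) = mex{} = 0
g(1) = mex{} = 0
g(2) = mex{} = 0
g(3) = mex{} = 0
g(4) = mex{0} = 1
g(5) = mex{0} = 1
g(6) = mex{0} = 1
g(7) = mex{0} = 1
g(8) = mex{0,1} = 2
So g(8) = 2.
Build the Grundy sequence for row B with g(k) = mex{g(k−s) : s ∈ {3, 7}, s ≤ k}:
g(0) = mex{} = 0
g(1) = mex{} = 0
g(2) = mex{} = 0
g(3) = mex{0} = 1
g(4) = mex{0} = 1
g(5) = mex{0} = 1
g(6) = mex{1} = 0
g(7) = mex{0,1} = 2
g(8) = mex{0,1} = 2
g(9) = mex{0} = 1
g(10) = mex{1,2} = 0
g(11) = mex{1,2} = 0
g(12) = mex{1} = 0
g(13) = mex{0} = 1
g(14) = mex{0,2} = 1
So g(14) = 1.
Grundy values for row C (subtraction set {2, 6}):
g(0) = mex{} = 0
g(1) = mex{} = 0
g(2) = mex{0} = 1
g(3) = mex{0} = 1
g(4) = mex{1} = 0
g(5) = mex{1} = 0
g(6) = mex{0} = 1
g(7) = mex{0} = 1
So g(7) = 1.
By the Sprague-Grundy theorem, the Grundy value of a sum of independent games is the XOR of the component values.
Combined value = 2 ⊕ 1 ⊕ 1 = 2.

2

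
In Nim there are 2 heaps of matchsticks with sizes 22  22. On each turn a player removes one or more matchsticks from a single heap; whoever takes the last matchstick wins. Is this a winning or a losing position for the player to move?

Losing position

Compute the nim-sum pairwise:
22 ^ 22 = 0
The nim-sum is 0, so this is a P-position: the player to move is in a losing position under optimal play.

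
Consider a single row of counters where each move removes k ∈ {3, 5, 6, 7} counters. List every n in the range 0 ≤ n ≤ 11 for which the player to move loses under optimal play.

0, 1, 2, 10, 11

Compute g(0), g(1), … for moves {3, 5, 6, 7}:
k:     0  1  2  3  4  5  6  7  8  9 10 11
g(k):  0  0  0  1  1  1  2  2  2  3  0  0
The P-positions (g = 0) in 0..11 are 0, 1, 2, 10, 11.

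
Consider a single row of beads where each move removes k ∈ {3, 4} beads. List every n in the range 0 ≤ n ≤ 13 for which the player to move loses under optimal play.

Build the Grundy sequence with g(k) = mex{g(k−s) : s ∈ {3, 4}, s ≤ k}:
g(0) = mex{} = 0
g(1) = mex{} = 0
g(2) = mex{} = 0
g(3) = mex{0} = 1
g(4) = mex{0} = 1
g(5) = mex{0} = 1
g(6) = mex{0,1} = 2
g(7) = mex{1} = 0
g(8) = mex{1} = 0
g(9) = mex{1,2} = 0
g(10) = mex{0,2} = 1
g(11) = mex{0} = 1
g(12) = mex{0} = 1
g(13) = mex{0,1} = 2
The P-positions (g = 0) in 0..13 are 0, 1, 2, 7, 8, 9.

0, 1, 2, 7, 8, 9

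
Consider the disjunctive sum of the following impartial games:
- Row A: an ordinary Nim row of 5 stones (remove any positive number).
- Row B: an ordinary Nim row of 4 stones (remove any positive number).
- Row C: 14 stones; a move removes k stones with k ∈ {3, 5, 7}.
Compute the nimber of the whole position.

Row A is a plain Nim row of size 5, so its Grundy value is 5.
Row B is a plain Nim row of size 4, so its Grundy value is 4.
For row C, compute g(0), g(1), … with moves {3, 5, 7}:
k:     0  1  2  3  4  5  6  7  8  9 10 11 12 13 14
g(k):  0  0  0  1  1  1  2  2  2  3  0  0  0  1  1
So g(14) = 1.
By the Sprague-Grundy theorem, the Grundy value of a sum of independent games is the XOR of the component values.
Combined value = 5 XOR 4 XOR 1 = 0.

0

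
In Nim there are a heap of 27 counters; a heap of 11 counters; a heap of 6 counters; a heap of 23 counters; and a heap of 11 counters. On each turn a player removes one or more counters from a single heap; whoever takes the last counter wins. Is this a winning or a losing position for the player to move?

Compute the nim-sum pairwise:
27 ^ 11 = 16
16 ^ 6 = 22
22 ^ 23 = 1
1 ^ 11 = 10
The nim-sum is 10 ≠ 0, so this is an N-position: the player to move can win.

Winning position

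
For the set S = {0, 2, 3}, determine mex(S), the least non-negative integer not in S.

0 is in the set but 1 is not, so the mex is 1.

1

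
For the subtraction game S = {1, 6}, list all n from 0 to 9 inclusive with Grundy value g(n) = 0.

0, 2, 4, 7, 9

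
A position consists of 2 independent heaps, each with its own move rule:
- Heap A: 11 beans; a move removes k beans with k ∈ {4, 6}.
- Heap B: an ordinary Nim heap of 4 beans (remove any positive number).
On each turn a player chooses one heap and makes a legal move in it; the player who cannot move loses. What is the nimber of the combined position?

4

Grundy values for heap A (subtraction set {4, 6}):
k:     0  1  2  3  4  5  6  7  8  9 10 11
g(k):  0  0  0  0  1  1  1  1  2  2  0  0
So g(11) = 0.
Heap B is a plain Nim heap of size 4, so its Grundy value is 4.
The value of a disjunctive sum is the nim-sum of the parts.
Combined value = 0 XOR 4 = 4.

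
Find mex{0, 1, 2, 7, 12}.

3

The values 0, 1, 2 are all present; 3 is the first non-negative integer missing from the set.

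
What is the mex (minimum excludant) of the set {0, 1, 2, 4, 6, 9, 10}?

The values 0, 1, 2 are all present; 3 is the first non-negative integer missing from the set.

3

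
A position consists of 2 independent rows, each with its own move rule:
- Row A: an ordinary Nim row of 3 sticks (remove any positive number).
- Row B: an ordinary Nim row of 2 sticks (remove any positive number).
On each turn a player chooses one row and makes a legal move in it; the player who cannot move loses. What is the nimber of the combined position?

1

Row A is a plain Nim row of size 3, so its Grundy value is 3.
Row B is a plain Nim row of size 2, so its Grundy value is 2.
The value of a disjunctive sum is the nim-sum of the parts.
Combined value = 3 ⊕ 2 = 1.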